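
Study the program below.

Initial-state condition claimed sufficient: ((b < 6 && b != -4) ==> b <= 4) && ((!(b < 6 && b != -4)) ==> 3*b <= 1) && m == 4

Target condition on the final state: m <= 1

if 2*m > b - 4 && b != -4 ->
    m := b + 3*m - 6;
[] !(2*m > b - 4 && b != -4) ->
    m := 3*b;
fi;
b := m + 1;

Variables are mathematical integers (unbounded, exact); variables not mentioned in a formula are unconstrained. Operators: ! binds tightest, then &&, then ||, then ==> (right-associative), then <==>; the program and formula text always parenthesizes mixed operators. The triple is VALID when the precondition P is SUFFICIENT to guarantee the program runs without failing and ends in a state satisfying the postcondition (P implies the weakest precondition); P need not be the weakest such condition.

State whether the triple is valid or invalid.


Working backward. After the program, m <= 1 must hold.
Before b := m + 1: m <= 1
Then branch requires b + 3*m <= 7; else branch requires 3*b <= 1.
Before the if: ((2*m > b - 4 && b != -4) ==> b + 3*m <= 7) && ((!(2*m > b - 4 && b != -4)) ==> 3*b <= 1)
The weakest precondition is ((2*m > b - 4 && b != -4) ==> b + 3*m <= 7) && ((!(2*m > b - 4 && b != -4)) ==> 3*b <= 1).
Check whether ((b < 6 && b != -4) ==> b <= 4) && ((!(b < 6 && b != -4)) ==> 3*b <= 1) && m == 4 implies it.
Countermodel: at the initial state b = 1, m = 4, the precondition holds but the weakest precondition fails.
Answer: invalid


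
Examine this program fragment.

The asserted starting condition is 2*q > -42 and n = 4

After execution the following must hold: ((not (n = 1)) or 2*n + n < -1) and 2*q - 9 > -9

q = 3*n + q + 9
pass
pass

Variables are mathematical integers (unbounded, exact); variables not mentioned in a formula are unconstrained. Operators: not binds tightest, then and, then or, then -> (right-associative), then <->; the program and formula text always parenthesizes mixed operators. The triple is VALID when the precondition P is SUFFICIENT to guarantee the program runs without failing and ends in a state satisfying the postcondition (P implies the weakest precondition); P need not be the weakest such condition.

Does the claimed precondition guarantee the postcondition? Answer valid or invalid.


Working backward. After the program, the postcondition ((not (n = 1)) or 2*n + n < -1) and 2*q - 9 > -9 must hold; in canonical form it is ((not (n = 1)) or 3*n < -1) and 2*q > 0.
Before skip: ((not (n = 1)) or 3*n < -1) and 2*q > 0
Before skip: ((not (n = 1)) or 3*n < -1) and 2*q > 0
Before q := 3*n + q + 9: ((not (n = 1)) or 3*n < -1) and 6*n + 2*q > -18
The weakest precondition is ((not (n = 1)) or 3*n < -1) and 6*n + 2*q > -18.
Check whether 2*q > -42 and n = 4 implies it.
Every state satisfying the precondition satisfies the weakest precondition: the implication holds.
Answer: valid


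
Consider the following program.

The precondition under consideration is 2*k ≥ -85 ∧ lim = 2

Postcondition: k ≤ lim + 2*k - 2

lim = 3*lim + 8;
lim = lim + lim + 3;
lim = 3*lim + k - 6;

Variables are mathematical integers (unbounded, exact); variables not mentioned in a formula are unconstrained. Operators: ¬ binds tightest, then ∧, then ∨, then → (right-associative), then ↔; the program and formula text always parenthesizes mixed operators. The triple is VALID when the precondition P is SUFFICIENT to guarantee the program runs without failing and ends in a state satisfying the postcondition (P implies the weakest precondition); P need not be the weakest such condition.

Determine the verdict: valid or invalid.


Working backward. After the program, the postcondition k ≤ lim + 2*k - 2 must hold; in canonical form it is k + lim ≥ 2.
Before lim := 3*lim + k - 6: 2*k + 3*lim ≥ 8
Before lim := lim + lim + 3: 2*k + 6*lim ≥ -1
Before lim := 3*lim + 8: 2*k + 18*lim ≥ -49
The weakest precondition is 2*k + 18*lim ≥ -49.
Check whether 2*k ≥ -85 ∧ lim = 2 implies it.
Every state satisfying the precondition satisfies the weakest precondition: the implication holds.
Answer: valid


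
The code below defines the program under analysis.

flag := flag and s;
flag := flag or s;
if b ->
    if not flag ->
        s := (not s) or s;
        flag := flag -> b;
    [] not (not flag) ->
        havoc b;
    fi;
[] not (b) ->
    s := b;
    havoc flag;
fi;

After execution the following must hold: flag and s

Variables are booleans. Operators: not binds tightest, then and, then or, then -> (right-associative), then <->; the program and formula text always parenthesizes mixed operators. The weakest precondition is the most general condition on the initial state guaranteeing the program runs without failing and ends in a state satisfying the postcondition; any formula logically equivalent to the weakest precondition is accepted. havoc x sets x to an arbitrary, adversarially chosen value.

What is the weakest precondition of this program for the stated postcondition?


Working backward. After the program, flag and s must hold.
Then branch requires ((not flag) -> (flag -> b)) and (flag -> (flag and s)); else branch requires false.
Before the if: (b -> (((not flag) -> (flag -> b)) and (flag -> (flag and s)))) and b
Before flag := flag or s: (b -> (((not (flag or s)) -> ((flag or s) -> b)) and ((flag or s) -> ((flag or s) and s)))) and b
Before flag := flag and s: (b -> (((not ((flag and s) or s)) -> (((flag and s) or s) -> b)) and (((flag and s) or s) -> (((flag and s) or s) and s)))) and b
Answer: WP = (b -> (((not ((flag and s) or s)) -> (((flag and s) or s) -> b)) and (((flag and s) or s) -> (((flag and s) or s) and s)))) and b


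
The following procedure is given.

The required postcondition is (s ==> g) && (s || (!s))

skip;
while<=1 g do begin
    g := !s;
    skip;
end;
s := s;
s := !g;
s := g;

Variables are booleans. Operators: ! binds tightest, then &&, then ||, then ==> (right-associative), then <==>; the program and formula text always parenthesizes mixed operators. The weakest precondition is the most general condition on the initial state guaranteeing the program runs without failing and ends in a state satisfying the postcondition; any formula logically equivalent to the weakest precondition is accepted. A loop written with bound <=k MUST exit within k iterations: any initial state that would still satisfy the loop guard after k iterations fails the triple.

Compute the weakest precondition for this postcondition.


Working backward. After the program, the postcondition (s ==> g) && (s || (!s)) must hold; in canonical form it is s ==> g.
Before s := g: true
Before s := !g: true
Before s := s: true
Before the loop (bound <=1), unroll the exhaustion recursion (WP_0 = exit-now case; WP_j = one more guarded iteration, up to j = 1):
  WP_0: !g
  WP_1: g ==> s
So before the loop: g ==> s
Before skip: g ==> s
Answer: WP = g ==> s


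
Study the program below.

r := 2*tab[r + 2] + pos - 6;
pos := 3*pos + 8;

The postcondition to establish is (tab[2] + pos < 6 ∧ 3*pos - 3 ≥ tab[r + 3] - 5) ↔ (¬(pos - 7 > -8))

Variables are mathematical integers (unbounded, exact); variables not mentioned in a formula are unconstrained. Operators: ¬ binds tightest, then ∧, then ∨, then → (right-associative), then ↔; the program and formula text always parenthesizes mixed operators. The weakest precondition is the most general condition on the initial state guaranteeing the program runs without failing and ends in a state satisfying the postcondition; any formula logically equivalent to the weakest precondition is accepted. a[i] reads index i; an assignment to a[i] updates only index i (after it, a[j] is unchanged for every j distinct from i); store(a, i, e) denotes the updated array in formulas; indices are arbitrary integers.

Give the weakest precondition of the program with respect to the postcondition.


Working backward. After the program, the postcondition (tab[2] + pos < 6 ∧ 3*pos - 3 ≥ tab[r + 3] - 5) ↔ (¬(pos - 7 > -8)) must hold; in canonical form it is (tab[2] + pos < 6 ∧ 3*pos ≥ tab[r + 3] - 2) ↔ (¬(pos > -1)).
Before pos := 3*pos + 8: (tab[2] + 3*pos < -2 ∧ 9*pos ≥ tab[r + 3] - 26) ↔ (¬(3*pos > -9))
Before r := 2*tab[r + 2] + pos - 6: (tab[2] + 3*pos < -2 ∧ 9*pos ≥ tab[2*tab[r + 2] + pos - 3] - 26) ↔ (¬(3*pos > -9))
Answer: WP = (tab[2] + 3*pos < -2 ∧ 9*pos ≥ tab[2*tab[r + 2] + pos - 3] - 26) ↔ (¬(3*pos > -9))


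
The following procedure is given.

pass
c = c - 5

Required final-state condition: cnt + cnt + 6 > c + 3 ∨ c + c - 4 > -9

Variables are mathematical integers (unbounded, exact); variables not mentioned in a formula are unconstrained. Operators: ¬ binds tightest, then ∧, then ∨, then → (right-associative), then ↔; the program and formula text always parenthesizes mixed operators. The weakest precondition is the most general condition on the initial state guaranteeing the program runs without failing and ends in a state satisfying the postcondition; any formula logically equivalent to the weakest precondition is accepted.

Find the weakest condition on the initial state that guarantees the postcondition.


Working backward. After the program, the postcondition cnt + cnt + 6 > c + 3 ∨ c + c - 4 > -9 must hold; in canonical form it is 2*cnt > c - 3 ∨ 2*c > -5.
Before c := c - 5: 2*cnt > c - 8 ∨ 2*c > 5
Before skip: 2*cnt > c - 8 ∨ 2*c > 5
Answer: WP = 2*cnt > c - 8 ∨ 2*c > 5


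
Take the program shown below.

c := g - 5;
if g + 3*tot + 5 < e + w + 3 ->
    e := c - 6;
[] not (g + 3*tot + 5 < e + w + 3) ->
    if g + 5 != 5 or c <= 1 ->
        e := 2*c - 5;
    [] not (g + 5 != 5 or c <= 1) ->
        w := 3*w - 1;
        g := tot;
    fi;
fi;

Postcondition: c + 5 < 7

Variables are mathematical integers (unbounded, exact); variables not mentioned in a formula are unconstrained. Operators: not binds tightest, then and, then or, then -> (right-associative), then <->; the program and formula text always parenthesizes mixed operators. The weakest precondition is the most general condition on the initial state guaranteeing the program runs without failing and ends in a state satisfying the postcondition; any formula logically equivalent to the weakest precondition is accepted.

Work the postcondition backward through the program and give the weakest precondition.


Working backward. After the program, the postcondition c + 5 < 7 must hold; in canonical form it is c < 2.
Then branch requires c < 2; else branch requires ((g != 0 or c <= 1) -> c < 2) and ((not (g != 0 or c <= 1)) -> c < 2).
Before the if: (g + 3*tot < e + w - 2 -> c < 2) and ((not (g + 3*tot < e + w - 2)) -> (((g != 0 or c <= 1) -> c < 2) and ((not (g != 0 or c <= 1)) -> c < 2)))
Before c := g - 5: (g + 3*tot < e + w - 2 -> g < 7) and ((not (g + 3*tot < e + w - 2)) -> (((g != 0 or g <= 6) -> g < 7) and ((not (g != 0 or g <= 6)) -> g < 7)))
Answer: WP = (g + 3*tot < e + w - 2 -> g < 7) and ((not (g + 3*tot < e + w - 2)) -> (((g != 0 or g <= 6) -> g < 7) and ((not (g != 0 or g <= 6)) -> g < 7)))


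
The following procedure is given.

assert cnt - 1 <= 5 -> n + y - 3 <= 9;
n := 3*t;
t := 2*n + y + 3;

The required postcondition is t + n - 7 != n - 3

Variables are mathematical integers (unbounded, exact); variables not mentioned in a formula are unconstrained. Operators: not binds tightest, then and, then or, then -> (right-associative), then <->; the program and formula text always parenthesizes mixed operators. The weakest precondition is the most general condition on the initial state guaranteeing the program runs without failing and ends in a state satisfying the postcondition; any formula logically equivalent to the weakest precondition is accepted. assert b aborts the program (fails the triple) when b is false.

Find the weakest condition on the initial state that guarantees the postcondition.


Working backward. After the program, the postcondition t + n - 7 != n - 3 must hold; in canonical form it is t != 4.
Before t := 2*n + y + 3: 2*n + y != 1
Before n := 3*t: 6*t + y != 1
Before assert cnt - 1 <= 5 -> n + y - 3 <= 9: (cnt <= 6 -> n + y <= 12) and 6*t + y != 1
Answer: WP = (cnt <= 6 -> n + y <= 12) and 6*t + y != 1


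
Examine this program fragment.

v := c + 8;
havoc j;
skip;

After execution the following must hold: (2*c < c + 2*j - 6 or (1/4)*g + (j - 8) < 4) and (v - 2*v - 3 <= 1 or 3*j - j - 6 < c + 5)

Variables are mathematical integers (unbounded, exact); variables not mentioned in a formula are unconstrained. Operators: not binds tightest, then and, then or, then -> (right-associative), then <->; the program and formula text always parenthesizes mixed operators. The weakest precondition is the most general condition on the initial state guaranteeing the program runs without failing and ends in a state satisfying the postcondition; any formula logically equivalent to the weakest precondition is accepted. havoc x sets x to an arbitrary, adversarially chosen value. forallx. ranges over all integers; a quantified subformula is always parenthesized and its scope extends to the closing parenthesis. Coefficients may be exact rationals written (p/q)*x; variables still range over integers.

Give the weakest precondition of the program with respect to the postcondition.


Working backward. After the program, the postcondition (2*c < c + 2*j - 6 or (1/4)*g + (j - 8) < 4) and (v - 2*v - 3 <= 1 or 3*j - j - 6 < c + 5) must hold; in canonical form it is (c < 2*j - 6 or (1/4)*g + j < 12) and (v >= -4 or 2*j < c + 11).
Before skip: (c < 2*j - 6 or (1/4)*g + j < 12) and (v >= -4 or 2*j < c + 11)
Before havoc j: forall j_1. ((c < 2*j_1 - 6 or (1/4)*g + j_1 < 12) and (v >= -4 or 2*j_1 < c + 11))
Before v := c + 8: forall j_1. ((c < 2*j_1 - 6 or (1/4)*g + j_1 < 12) and (c >= -12 or 2*j_1 < c + 11))
Answer: WP = forall j_1. ((c < 2*j_1 - 6 or (1/4)*g + j_1 < 12) and (c >= -12 or 2*j_1 < c + 11))


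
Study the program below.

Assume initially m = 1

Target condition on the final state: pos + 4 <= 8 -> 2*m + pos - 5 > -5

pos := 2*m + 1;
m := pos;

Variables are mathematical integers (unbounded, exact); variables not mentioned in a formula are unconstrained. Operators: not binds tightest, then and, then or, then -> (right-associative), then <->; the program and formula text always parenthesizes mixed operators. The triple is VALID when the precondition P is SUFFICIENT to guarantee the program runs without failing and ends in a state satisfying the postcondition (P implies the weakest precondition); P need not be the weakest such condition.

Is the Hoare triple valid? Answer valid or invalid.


Working backward. After the program, the postcondition pos + 4 <= 8 -> 2*m + pos - 5 > -5 must hold; in canonical form it is pos <= 4 -> 2*m + pos > 0.
Before m := pos: pos <= 4 -> 3*pos > 0
Before pos := 2*m + 1: 2*m <= 3 -> 6*m > -3
The weakest precondition is 2*m <= 3 -> 6*m > -3.
Check whether m = 1 implies it.
Every state satisfying the precondition satisfies the weakest precondition: the implication holds.
Answer: valid


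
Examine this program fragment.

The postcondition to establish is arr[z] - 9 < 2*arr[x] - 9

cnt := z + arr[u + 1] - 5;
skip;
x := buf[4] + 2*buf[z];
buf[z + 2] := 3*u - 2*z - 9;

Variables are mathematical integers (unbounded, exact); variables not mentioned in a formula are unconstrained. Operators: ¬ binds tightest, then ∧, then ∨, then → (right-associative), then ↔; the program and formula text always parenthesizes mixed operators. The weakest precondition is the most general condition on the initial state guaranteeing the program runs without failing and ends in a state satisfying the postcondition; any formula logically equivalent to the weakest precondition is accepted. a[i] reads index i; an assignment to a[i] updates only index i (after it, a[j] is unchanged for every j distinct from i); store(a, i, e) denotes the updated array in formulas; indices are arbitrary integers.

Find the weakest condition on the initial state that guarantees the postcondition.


Working backward. After the program, the postcondition arr[z] - 9 < 2*arr[x] - 9 must hold; in canonical form it is arr[z] < 2*arr[x].
Before buf[z + 2] := 3*u - 2*z - 9: arr[z] < 2*arr[x]
Before x := buf[4] + 2*buf[z]: arr[z] < 2*arr[buf[4] + 2*buf[z]]
Before skip: arr[z] < 2*arr[buf[4] + 2*buf[z]]
Before cnt := z + arr[u + 1] - 5: arr[z] < 2*arr[buf[4] + 2*buf[z]]
Answer: WP = arr[z] < 2*arr[buf[4] + 2*buf[z]]


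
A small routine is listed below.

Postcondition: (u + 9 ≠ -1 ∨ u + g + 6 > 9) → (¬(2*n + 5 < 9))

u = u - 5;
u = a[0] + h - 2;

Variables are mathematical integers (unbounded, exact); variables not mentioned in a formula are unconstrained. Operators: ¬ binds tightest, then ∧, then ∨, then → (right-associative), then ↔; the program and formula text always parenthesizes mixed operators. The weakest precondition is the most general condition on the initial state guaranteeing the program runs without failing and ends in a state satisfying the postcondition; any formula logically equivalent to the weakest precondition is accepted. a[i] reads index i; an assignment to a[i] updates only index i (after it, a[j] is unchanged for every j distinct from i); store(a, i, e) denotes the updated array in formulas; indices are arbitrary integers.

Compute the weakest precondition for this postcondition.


Working backward. After the program, the postcondition (u + 9 ≠ -1 ∨ u + g + 6 > 9) → (¬(2*n + 5 < 9)) must hold; in canonical form it is (u ≠ -10 ∨ g + u > 3) → (¬(2*n < 4)).
Before u := a[0] + h - 2: (a[0] + h ≠ -8 ∨ a[0] + g + h > 5) → (¬(2*n < 4))
Before u := u - 5: (a[0] + h ≠ -8 ∨ a[0] + g + h > 5) → (¬(2*n < 4))
Answer: WP = (a[0] + h ≠ -8 ∨ a[0] + g + h > 5) → (¬(2*n < 4))


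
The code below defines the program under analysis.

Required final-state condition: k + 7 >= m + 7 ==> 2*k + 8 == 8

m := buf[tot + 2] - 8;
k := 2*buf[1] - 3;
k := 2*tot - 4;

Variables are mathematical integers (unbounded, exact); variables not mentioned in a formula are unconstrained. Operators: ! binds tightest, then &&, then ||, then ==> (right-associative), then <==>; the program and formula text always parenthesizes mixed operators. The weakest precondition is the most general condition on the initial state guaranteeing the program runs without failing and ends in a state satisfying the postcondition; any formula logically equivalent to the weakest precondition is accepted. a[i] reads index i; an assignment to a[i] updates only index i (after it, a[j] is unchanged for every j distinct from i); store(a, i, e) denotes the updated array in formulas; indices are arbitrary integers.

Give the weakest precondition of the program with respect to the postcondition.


Working backward. After the program, the postcondition k + 7 >= m + 7 ==> 2*k + 8 == 8 must hold; in canonical form it is k >= m ==> 2*k == 0.
Before k := 2*tot - 4: 2*tot >= m + 4 ==> 4*tot == 8
Before k := 2*buf[1] - 3: 2*tot >= m + 4 ==> 4*tot == 8
Before m := buf[tot + 2] - 8: 2*tot >= buf[tot + 2] - 4 ==> 4*tot == 8
Answer: WP = 2*tot >= buf[tot + 2] - 4 ==> 4*tot == 8


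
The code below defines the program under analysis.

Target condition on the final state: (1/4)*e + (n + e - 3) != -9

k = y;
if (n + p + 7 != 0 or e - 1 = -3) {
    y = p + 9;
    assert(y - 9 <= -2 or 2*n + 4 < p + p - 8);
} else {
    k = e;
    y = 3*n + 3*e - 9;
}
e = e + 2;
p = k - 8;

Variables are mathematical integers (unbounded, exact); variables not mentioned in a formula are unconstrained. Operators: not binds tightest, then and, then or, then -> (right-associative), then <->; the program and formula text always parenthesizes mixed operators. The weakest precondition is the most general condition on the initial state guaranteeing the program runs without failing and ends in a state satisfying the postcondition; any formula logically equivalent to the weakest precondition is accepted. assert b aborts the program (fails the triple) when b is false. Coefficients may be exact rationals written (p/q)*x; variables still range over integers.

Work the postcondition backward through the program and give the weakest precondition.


Working backward. After the program, the postcondition (1/4)*e + (n + e - 3) != -9 must hold; in canonical form it is (5/4)*e + n != -6.
Before p := k - 8: (5/4)*e + n != -6
Before e := e + 2: (5/4)*e + n != -17/2
Then branch requires (p <= -2 or 2*n < 2*p - 12) and (5/4)*e + n != -17/2; else branch requires (5/4)*e + n != -17/2.
Before the if: ((n + p != -7 or e = -2) -> ((p <= -2 or 2*n < 2*p - 12) and (5/4)*e + n != -17/2)) and ((not (n + p != -7 or e = -2)) -> (5/4)*e + n != -17/2)
Before k := y: ((n + p != -7 or e = -2) -> ((p <= -2 or 2*n < 2*p - 12) and (5/4)*e + n != -17/2)) and ((not (n + p != -7 or e = -2)) -> (5/4)*e + n != -17/2)
Answer: WP = ((n + p != -7 or e = -2) -> ((p <= -2 or 2*n < 2*p - 12) and (5/4)*e + n != -17/2)) and ((not (n + p != -7 or e = -2)) -> (5/4)*e + n != -17/2)


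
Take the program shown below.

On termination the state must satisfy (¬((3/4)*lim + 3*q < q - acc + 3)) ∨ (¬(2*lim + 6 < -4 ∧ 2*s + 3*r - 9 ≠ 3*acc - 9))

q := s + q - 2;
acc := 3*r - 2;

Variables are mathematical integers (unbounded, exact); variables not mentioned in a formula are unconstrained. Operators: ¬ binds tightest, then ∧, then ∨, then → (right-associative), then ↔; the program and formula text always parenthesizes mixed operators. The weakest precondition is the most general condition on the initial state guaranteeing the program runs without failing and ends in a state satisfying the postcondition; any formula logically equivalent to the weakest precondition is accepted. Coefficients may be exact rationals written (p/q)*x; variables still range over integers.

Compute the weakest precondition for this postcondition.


Working backward. After the program, the postcondition (¬((3/4)*lim + 3*q < q - acc + 3)) ∨ (¬(2*lim + 6 < -4 ∧ 2*s + 3*r - 9 ≠ 3*acc - 9)) must hold; in canonical form it is (¬(acc + (3/4)*lim + 2*q < 3)) ∨ (¬(2*lim < -10 ∧ 3*r + 2*s ≠ 3*acc)).
Before acc := 3*r - 2: (¬((3/4)*lim + 2*q + 3*r < 5)) ∨ (¬(2*lim < -10 ∧ 2*s ≠ 6*r - 6))
Before q := s + q - 2: (¬((3/4)*lim + 2*q + 3*r + 2*s < 9)) ∨ (¬(2*lim < -10 ∧ 2*s ≠ 6*r - 6))
Answer: WP = (¬((3/4)*lim + 2*q + 3*r + 2*s < 9)) ∨ (¬(2*lim < -10 ∧ 2*s ≠ 6*r - 6))


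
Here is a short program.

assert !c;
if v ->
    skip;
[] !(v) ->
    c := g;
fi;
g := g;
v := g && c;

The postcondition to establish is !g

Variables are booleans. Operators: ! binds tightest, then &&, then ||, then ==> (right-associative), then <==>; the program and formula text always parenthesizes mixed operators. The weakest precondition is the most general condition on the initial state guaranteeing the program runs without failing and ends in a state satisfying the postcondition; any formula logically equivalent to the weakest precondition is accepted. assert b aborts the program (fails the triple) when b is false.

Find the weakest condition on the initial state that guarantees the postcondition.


Working backward. After the program, !g must hold.
Before v := g && c: !g
Before g := g: !g
Then branch requires !g; else branch requires !g.
Before the if: (v ==> (!g)) && ((!v) ==> (!g))
Before assert !c: (!c) && (v ==> (!g)) && ((!v) ==> (!g))
Answer: WP = (!c) && (v ==> (!g)) && ((!v) ==> (!g))


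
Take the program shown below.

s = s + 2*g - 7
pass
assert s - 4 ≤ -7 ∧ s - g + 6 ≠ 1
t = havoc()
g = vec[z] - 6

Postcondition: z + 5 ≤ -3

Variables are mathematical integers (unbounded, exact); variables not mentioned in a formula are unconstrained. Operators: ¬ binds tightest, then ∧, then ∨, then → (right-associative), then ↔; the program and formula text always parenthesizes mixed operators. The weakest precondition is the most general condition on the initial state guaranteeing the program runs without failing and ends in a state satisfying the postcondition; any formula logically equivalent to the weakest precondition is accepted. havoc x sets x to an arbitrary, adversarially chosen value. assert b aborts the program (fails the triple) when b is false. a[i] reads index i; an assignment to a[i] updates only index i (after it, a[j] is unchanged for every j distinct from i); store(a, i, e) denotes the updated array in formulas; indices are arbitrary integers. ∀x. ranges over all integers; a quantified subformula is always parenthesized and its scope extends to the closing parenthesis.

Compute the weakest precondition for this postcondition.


Working backward. After the program, the postcondition z + 5 ≤ -3 must hold; in canonical form it is z ≤ -8.
Before g := vec[z] - 6: z ≤ -8
Before havoc t: z ≤ -8
Before assert s - 4 ≤ -7 ∧ s - g + 6 ≠ 1: s ≤ -3 ∧ s ≠ g - 5 ∧ z ≤ -8
Before skip: s ≤ -3 ∧ s ≠ g - 5 ∧ z ≤ -8
Before s := s + 2*g - 7: 2*g + s ≤ 4 ∧ g + s ≠ 2 ∧ z ≤ -8
Answer: WP = 2*g + s ≤ 4 ∧ g + s ≠ 2 ∧ z ≤ -8


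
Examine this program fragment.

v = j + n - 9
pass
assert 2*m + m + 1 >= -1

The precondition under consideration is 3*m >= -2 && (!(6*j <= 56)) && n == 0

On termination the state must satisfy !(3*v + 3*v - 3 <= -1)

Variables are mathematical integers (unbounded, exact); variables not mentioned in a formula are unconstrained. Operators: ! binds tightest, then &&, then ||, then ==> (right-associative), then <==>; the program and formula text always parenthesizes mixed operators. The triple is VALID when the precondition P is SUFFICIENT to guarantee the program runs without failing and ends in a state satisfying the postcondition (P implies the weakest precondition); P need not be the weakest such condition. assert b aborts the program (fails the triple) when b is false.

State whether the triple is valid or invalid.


Working backward. After the program, the postcondition !(3*v + 3*v - 3 <= -1) must hold; in canonical form it is !(6*v <= 2).
Before assert 2*m + m + 1 >= -1: 3*m >= -2 && (!(6*v <= 2))
Before skip: 3*m >= -2 && (!(6*v <= 2))
Before v := j + n - 9: 3*m >= -2 && (!(6*j + 6*n <= 56))
The weakest precondition is 3*m >= -2 && (!(6*j + 6*n <= 56)).
Check whether 3*m >= -2 && (!(6*j <= 56)) && n == 0 implies it.
Every state satisfying the precondition satisfies the weakest precondition: the implication holds.
Answer: valid


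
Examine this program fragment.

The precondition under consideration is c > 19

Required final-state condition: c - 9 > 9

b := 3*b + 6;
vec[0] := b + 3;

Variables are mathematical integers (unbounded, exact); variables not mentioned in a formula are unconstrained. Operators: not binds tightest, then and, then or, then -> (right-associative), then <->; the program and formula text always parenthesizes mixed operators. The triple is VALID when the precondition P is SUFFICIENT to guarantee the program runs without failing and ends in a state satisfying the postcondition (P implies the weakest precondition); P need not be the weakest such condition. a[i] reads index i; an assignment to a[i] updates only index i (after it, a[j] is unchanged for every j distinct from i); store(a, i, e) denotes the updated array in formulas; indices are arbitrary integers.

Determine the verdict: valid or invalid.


Working backward. After the program, the postcondition c - 9 > 9 must hold; in canonical form it is c > 18.
Before vec[0] := b + 3: c > 18
Before b := 3*b + 6: c > 18
The weakest precondition is c > 18.
Check whether c > 19 implies it.
Every state satisfying the precondition satisfies the weakest precondition: the implication holds.
Answer: valid


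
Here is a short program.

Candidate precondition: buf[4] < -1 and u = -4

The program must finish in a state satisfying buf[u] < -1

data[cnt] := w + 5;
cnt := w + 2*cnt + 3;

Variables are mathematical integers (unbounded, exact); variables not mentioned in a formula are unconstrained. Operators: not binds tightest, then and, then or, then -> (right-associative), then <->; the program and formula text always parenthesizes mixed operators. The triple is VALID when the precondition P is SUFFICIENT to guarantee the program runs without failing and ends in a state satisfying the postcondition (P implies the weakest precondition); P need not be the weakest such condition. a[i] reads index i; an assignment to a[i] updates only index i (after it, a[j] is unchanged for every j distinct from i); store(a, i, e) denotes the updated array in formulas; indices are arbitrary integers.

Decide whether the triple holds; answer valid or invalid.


Working backward. After the program, buf[u] < -1 must hold.
Before cnt := w + 2*cnt + 3: buf[u] < -1
Before data[cnt] := w + 5: buf[u] < -1
The weakest precondition is buf[u] < -1.
Check whether buf[4] < -1 and u = -4 implies it.
Countermodel: at the initial state buf = {[-4] = 0, [4] = -2, elsewhere -2}, u = -4, the precondition holds but the weakest precondition fails.
Answer: invalid


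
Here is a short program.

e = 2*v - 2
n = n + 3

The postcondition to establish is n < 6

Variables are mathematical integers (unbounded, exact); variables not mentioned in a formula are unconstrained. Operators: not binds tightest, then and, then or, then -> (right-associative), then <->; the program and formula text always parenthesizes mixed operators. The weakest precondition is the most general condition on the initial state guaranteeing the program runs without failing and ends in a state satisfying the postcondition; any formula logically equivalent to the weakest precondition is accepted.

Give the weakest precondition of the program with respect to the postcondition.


Working backward. After the program, n < 6 must hold.
Before n := n + 3: n < 3
Before e := 2*v - 2: n < 3
Answer: WP = n < 3


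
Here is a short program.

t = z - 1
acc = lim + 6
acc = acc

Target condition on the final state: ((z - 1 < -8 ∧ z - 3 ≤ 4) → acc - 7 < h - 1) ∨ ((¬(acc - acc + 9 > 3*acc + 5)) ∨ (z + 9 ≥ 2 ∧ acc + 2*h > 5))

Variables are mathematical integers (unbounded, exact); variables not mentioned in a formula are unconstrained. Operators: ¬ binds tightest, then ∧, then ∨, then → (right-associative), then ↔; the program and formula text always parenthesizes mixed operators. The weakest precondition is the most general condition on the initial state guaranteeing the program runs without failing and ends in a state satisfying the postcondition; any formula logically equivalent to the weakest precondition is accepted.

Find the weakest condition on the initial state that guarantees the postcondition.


Working backward. After the program, the postcondition ((z - 1 < -8 ∧ z - 3 ≤ 4) → acc - 7 < h - 1) ∨ ((¬(acc - acc + 9 > 3*acc + 5)) ∨ (z + 9 ≥ 2 ∧ acc + 2*h > 5)) must hold; in canonical form it is ((z < -7 ∧ z ≤ 7) → acc < h + 6) ∨ (¬(3*acc < 4)) ∨ (z ≥ -7 ∧ acc + 2*h > 5).
Before acc := acc: ((z < -7 ∧ z ≤ 7) → acc < h + 6) ∨ (¬(3*acc < 4)) ∨ (z ≥ -7 ∧ acc + 2*h > 5)
Before acc := lim + 6: ((z < -7 ∧ z ≤ 7) → lim < h) ∨ (¬(3*lim < -14)) ∨ (z ≥ -7 ∧ 2*h + lim > -1)
Before t := z - 1: ((z < -7 ∧ z ≤ 7) → lim < h) ∨ (¬(3*lim < -14)) ∨ (z ≥ -7 ∧ 2*h + lim > -1)
Answer: WP = ((z < -7 ∧ z ≤ 7) → lim < h) ∨ (¬(3*lim < -14)) ∨ (z ≥ -7 ∧ 2*h + lim > -1)


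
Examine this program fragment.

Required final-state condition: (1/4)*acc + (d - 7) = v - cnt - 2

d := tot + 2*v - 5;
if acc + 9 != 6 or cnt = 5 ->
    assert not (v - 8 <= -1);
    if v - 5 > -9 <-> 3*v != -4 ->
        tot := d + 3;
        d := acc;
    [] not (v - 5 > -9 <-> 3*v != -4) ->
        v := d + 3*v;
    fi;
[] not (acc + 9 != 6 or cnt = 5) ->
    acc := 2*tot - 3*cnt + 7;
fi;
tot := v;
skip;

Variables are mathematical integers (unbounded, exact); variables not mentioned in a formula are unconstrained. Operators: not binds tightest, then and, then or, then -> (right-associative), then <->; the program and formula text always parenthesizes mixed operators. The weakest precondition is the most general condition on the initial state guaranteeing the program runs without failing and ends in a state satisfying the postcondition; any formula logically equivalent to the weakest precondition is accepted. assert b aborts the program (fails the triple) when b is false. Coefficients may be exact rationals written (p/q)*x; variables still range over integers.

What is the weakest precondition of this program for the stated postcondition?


Working backward. After the program, the postcondition (1/4)*acc + (d - 7) = v - cnt - 2 must hold; in canonical form it is (1/4)*acc + cnt + d = v + 5.
Before skip: (1/4)*acc + cnt + d = v + 5
Before tot := v: (1/4)*acc + cnt + d = v + 5
Then branch requires (not (v <= 7)) and ((v > -4 <-> 3*v != -4) -> (5/4)*acc + cnt = v + 5) and ((not (v > -4 <-> 3*v != -4)) -> (1/4)*acc + cnt = 3*v + 5); else branch requires (1/4)*cnt + d + (1/2)*tot = v + 13/4.
Before the if: ((acc != -3 or cnt = 5) -> ((not (v <= 7)) and ((v > -4 <-> 3*v != -4) -> (5/4)*acc + cnt = v + 5) and ((not (v > -4 <-> 3*v != -4)) -> (1/4)*acc + cnt = 3*v + 5))) and ((not (acc != -3 or cnt = 5)) -> (1/4)*cnt + d + (1/2)*tot = v + 13/4)
Before d := tot + 2*v - 5: ((acc != -3 or cnt = 5) -> ((not (v <= 7)) and ((v > -4 <-> 3*v != -4) -> (5/4)*acc + cnt = v + 5) and ((not (v > -4 <-> 3*v != -4)) -> (1/4)*acc + cnt = 3*v + 5))) and ((not (acc != -3 or cnt = 5)) -> (1/4)*cnt + (3/2)*tot + v = 33/4)
Answer: WP = ((acc != -3 or cnt = 5) -> ((not (v <= 7)) and ((v > -4 <-> 3*v != -4) -> (5/4)*acc + cnt = v + 5) and ((not (v > -4 <-> 3*v != -4)) -> (1/4)*acc + cnt = 3*v + 5))) and ((not (acc != -3 or cnt = 5)) -> (1/4)*cnt + (3/2)*tot + v = 33/4)


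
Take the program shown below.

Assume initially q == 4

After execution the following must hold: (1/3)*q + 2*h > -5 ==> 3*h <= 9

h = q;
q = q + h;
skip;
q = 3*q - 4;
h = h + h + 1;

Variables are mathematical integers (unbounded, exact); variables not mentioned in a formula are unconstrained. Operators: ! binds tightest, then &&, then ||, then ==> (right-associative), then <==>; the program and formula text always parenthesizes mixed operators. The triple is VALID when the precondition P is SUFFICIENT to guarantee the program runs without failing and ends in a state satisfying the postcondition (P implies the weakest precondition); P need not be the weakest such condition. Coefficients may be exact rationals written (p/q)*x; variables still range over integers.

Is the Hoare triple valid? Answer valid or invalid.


Working backward. After the program, the postcondition (1/3)*q + 2*h > -5 ==> 3*h <= 9 must hold; in canonical form it is 2*h + (1/3)*q > -5 ==> 3*h <= 9.
Before h := h + h + 1: 4*h + (1/3)*q > -7 ==> 6*h <= 6
Before q := 3*q - 4: 4*h + q > -17/3 ==> 6*h <= 6
Before skip: 4*h + q > -17/3 ==> 6*h <= 6
Before q := q + h: 5*h + q > -17/3 ==> 6*h <= 6
Before h := q: 6*q > -17/3 ==> 6*q <= 6
The weakest precondition is 6*q > -17/3 ==> 6*q <= 6.
Check whether q == 4 implies it.
Countermodel: at the initial state q = 4, the precondition holds but the weakest precondition fails.
Answer: invalid


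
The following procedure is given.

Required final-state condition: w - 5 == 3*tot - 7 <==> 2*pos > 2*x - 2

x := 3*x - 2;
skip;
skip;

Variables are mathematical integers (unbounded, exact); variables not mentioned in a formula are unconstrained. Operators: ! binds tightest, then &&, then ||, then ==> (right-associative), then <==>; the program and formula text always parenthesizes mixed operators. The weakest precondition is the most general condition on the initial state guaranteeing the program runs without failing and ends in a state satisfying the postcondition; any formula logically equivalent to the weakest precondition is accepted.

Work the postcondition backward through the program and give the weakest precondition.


Working backward. After the program, the postcondition w - 5 == 3*tot - 7 <==> 2*pos > 2*x - 2 must hold; in canonical form it is w == 3*tot - 2 <==> 2*pos > 2*x - 2.
Before skip: w == 3*tot - 2 <==> 2*pos > 2*x - 2
Before skip: w == 3*tot - 2 <==> 2*pos > 2*x - 2
Before x := 3*x - 2: w == 3*tot - 2 <==> 2*pos > 6*x - 6
Answer: WP = w == 3*tot - 2 <==> 2*pos > 6*x - 6


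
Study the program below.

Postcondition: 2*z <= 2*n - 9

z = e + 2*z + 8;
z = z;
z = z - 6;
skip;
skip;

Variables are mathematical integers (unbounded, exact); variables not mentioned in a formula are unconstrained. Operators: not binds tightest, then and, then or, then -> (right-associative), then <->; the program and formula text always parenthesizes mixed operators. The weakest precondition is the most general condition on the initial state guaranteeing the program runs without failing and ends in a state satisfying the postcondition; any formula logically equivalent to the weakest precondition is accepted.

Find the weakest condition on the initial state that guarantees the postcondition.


Working backward. After the program, 2*z <= 2*n - 9 must hold.
Before skip: 2*z <= 2*n - 9
Before skip: 2*z <= 2*n - 9
Before z := z - 6: 2*z <= 2*n + 3
Before z := z: 2*z <= 2*n + 3
Before z := e + 2*z + 8: 2*e + 4*z <= 2*n - 13
Answer: WP = 2*e + 4*z <= 2*n - 13


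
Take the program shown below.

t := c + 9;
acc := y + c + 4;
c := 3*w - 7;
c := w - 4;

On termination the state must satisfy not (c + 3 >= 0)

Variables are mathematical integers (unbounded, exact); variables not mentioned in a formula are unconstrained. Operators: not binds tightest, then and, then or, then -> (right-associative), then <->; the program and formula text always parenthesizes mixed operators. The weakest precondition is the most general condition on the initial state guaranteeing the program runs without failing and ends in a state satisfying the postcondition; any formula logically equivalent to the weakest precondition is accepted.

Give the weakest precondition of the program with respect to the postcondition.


Working backward. After the program, the postcondition not (c + 3 >= 0) must hold; in canonical form it is not (c >= -3).
Before c := w - 4: not (w >= 1)
Before c := 3*w - 7: not (w >= 1)
Before acc := y + c + 4: not (w >= 1)
Before t := c + 9: not (w >= 1)
Answer: WP = not (w >= 1)


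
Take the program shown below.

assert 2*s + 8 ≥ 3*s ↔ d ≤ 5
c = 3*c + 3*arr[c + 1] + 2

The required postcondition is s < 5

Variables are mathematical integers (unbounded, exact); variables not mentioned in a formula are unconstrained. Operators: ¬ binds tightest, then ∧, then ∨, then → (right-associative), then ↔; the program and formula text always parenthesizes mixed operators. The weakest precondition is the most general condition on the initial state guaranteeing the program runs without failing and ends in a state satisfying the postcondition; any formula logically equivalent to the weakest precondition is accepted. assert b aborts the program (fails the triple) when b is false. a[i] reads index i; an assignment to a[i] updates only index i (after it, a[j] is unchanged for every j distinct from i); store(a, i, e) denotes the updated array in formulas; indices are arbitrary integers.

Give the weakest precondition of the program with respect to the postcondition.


Working backward. After the program, s < 5 must hold.
Before c := 3*c + 3*arr[c + 1] + 2: s < 5
Before assert 2*s + 8 ≥ 3*s ↔ d ≤ 5: (s ≤ 8 ↔ d ≤ 5) ∧ s < 5
Answer: WP = (s ≤ 8 ↔ d ≤ 5) ∧ s < 5


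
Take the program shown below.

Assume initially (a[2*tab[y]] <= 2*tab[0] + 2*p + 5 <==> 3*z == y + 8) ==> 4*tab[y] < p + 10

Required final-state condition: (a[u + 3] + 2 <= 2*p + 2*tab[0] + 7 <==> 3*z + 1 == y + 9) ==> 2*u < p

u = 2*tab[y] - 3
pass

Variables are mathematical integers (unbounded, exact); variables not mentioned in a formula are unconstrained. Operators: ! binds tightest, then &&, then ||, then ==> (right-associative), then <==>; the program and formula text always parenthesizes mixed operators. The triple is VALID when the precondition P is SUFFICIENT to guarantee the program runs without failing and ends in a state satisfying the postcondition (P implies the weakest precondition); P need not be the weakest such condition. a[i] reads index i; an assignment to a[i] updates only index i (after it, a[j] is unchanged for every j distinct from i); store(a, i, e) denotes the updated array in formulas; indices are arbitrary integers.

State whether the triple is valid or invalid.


Working backward. After the program, the postcondition (a[u + 3] + 2 <= 2*p + 2*tab[0] + 7 <==> 3*z + 1 == y + 9) ==> 2*u < p must hold; in canonical form it is (a[u + 3] <= 2*tab[0] + 2*p + 5 <==> 3*z == y + 8) ==> 2*u < p.
Before skip: (a[u + 3] <= 2*tab[0] + 2*p + 5 <==> 3*z == y + 8) ==> 2*u < p
Before u := 2*tab[y] - 3: (a[2*tab[y]] <= 2*tab[0] + 2*p + 5 <==> 3*z == y + 8) ==> 4*tab[y] < p + 6
The weakest precondition is (a[2*tab[y]] <= 2*tab[0] + 2*p + 5 <==> 3*z == y + 8) ==> 4*tab[y] < p + 6.
Check whether (a[2*tab[y]] <= 2*tab[0] + 2*p + 5 <==> 3*z == y + 8) ==> 4*tab[y] < p + 10 implies it.
Countermodel: at the initial state a = {[0] = 14, [4] = 14, elsewhere 14}, p = 2, tab = {[0] = 2, [4] = 2, elsewhere 2}, y = 0, z = 0, the precondition holds but the weakest precondition fails.
Answer: invalid
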